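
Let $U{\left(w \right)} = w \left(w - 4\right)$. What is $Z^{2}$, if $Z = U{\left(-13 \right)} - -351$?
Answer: $327184$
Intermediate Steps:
$U{\left(w \right)} = w \left(-4 + w\right)$
$Z = 572$ ($Z = - 13 \left(-4 - 13\right) - -351 = \left(-13\right) \left(-17\right) + 351 = 221 + 351 = 572$)
$Z^{2} = 572^{2} = 327184$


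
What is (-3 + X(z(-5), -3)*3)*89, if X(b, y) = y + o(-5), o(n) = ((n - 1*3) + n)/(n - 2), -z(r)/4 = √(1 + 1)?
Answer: -4005/7 ≈ -572.14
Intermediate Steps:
z(r) = -4*√2 (z(r) = -4*√(1 + 1) = -4*√2)
o(n) = (-3 + 2*n)/(-2 + n) (o(n) = ((n - 3) + n)/(-2 + n) = ((-3 + n) + n)/(-2 + n) = (-3 + 2*n)/(-2 + n))
X(b, y) = 13/7 + y (X(b, y) = y + (-3 + 2*(-5))/(-2 - 5) = y + (-3 - 10)/(-7) = y - ⅐*(-13) = y + 13/7 = 13/7 + y)
(-3 + X(z(-5), -3)*3)*89 = (-3 + (13/7 - 3)*3)*89 = (-3 - 8/7*3)*89 = (-3 - 24/7)*89 = -45/7*89 = -4005/7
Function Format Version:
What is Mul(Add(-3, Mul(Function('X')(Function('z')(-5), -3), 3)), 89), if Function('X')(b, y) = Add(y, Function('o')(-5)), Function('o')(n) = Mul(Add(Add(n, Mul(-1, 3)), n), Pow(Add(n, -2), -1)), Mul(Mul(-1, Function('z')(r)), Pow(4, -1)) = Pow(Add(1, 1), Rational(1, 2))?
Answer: Rational(-4005, 7) ≈ -572.14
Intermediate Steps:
Function('z')(r) = Mul(-4, Pow(2, Rational(1, 2))) (Function('z')(r) = Mul(-4, Pow(Add(1, 1), Rational(1, 2))) = Mul(-4, Pow(2, Rational(1, 2))))
Function('o')(n) = Mul(Pow(Add(-2, n), -1), Add(-3, Mul(2, n))) (Function('o')(n) = Mul(Add(Add(n, -3), n), Pow(Add(-2, n), -1)) = Mul(Add(Add(-3, n), n), Pow(Add(-2, n), -1)) = Mul(Add(-3, Mul(2, n)), Pow(Add(-2, n), -1)) = Mul(Pow(Add(-2, n), -1), Add(-3, Mul(2, n))))
Function('X')(b, y) = Add(Rational(13, 7), y) (Function('X')(b, y) = Add(y, Mul(Pow(Add(-2, -5), -1), Add(-3, Mul(2, -5)))) = Add(y, Mul(Pow(-7, -1), Add(-3, -10))) = Add(y, Mul(Rational(-1, 7), -13)) = Add(y, Rational(13, 7)) = Add(Rational(13, 7), y))
Mul(Add(-3, Mul(Function('X')(Function('z')(-5), -3), 3)), 89) = Mul(Add(-3, Mul(Add(Rational(13, 7), -3), 3)), 89) = Mul(Add(-3, Mul(Rational(-8, 7), 3)), 89) = Mul(Add(-3, Rational(-24, 7)), 89) = Mul(Rational(-45, 7), 89) = Rational(-4005, 7)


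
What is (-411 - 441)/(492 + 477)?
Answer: -284/323 ≈ -0.87926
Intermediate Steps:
(-411 - 441)/(492 + 477) = -852/969 = -852*1/969 = -284/323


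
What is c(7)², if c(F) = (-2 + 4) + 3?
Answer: 25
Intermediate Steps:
c(F) = 5 (c(F) = 2 + 3 = 5)
c(7)² = 5² = 25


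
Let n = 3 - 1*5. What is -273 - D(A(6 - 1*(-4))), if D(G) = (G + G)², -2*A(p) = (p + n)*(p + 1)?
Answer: -8017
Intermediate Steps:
n = -2 (n = 3 - 5 = -2)
A(p) = -(1 + p)*(-2 + p)/2 (A(p) = -(p - 2)*(p + 1)/2 = -(-2 + p)*(1 + p)/2 = -(1 + p)*(-2 + p)/2)
D(G) = 4*G² (D(G) = (2*G)² = 4*G²)
-273 - D(A(6 - 1*(-4))) = -273 - 4*(1 + (6 - 1*(-4))/2 - (6 - 1*(-4))²/2)² = -273 - 4*(1 + (6 + 4)/2 - (6 + 4)²/2)² = -273 - 4*(1 + (½)*10 - ½*10²)² = -273 - 4*(1 + 5 - ½*100)² = -273 - 4*(1 + 5 - 50)² = -273 - 4*(-44)² = -273 - 4*1936 = -273 - 1*7744 = -273 - 7744 = -8017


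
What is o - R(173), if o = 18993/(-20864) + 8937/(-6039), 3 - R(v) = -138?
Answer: -2007426159/13999744 ≈ -143.39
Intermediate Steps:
R(v) = 141 (R(v) = 3 - 1*(-138) = 3 + 138 = 141)
o = -33462255/13999744 (o = 18993*(-1/20864) + 8937*(-1/6039) = -18993/20864 - 993/671 = -33462255/13999744 ≈ -2.3902)
o - R(173) = -33462255/13999744 - 1*141 = -33462255/13999744 - 141 = -2007426159/13999744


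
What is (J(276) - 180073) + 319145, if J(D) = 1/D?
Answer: 38383873/276 ≈ 1.3907e+5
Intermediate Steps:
(J(276) - 180073) + 319145 = (1/276 - 180073) + 319145 = -49700147/276 + 319145 = 38383873/276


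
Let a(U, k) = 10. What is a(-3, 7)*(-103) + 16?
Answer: -1014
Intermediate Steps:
a(-3, 7)*(-103) + 16 = 10*(-103) + 16 = -1030 + 16 = -1014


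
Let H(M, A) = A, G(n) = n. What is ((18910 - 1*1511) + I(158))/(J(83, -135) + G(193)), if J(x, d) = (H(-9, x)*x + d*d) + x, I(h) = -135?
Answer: 8632/12695 ≈ 0.67995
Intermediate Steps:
J(x, d) = x + d² + x² (J(x, d) = (x*x + d*d) + x = (x² + d²) + x = (d² + x²) + x = x + d² + x²)
((18910 - 1*1511) + I(158))/(J(83, -135) + G(193)) = ((18910 - 1*1511) - 135)/((83 + (-135)² + 83²) + 193) = ((18910 - 1511) - 135)/((83 + 18225 + 6889) + 193) = (17399 - 135)/(25197 + 193) = 17264/25390 = 17264*(1/25390) = 8632/12695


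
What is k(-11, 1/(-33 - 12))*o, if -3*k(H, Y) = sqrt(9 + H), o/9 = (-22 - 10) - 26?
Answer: 174*I*sqrt(2) ≈ 246.07*I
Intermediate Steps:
o = -522 (o = 9*((-22 - 10) - 26) = 9*(-32 - 26) = 9*(-58) = -522)
k(H, Y) = -sqrt(9 + H)/3
k(-11, 1/(-33 - 12))*o = -sqrt(9 - 11)/3*(-522) = -I*sqrt(2)/3*(-522) = 174*I*sqrt(2)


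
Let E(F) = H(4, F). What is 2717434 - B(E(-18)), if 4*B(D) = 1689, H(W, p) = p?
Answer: 10868047/4 ≈ 2.7170e+6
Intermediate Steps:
E(F) = F
B(D) = 1689/4 (B(D) = (¼)*1689 = 1689/4)
2717434 - B(E(-18)) = 2717434 - 1*1689/4 = 2717434 - 1689/4 = 10868047/4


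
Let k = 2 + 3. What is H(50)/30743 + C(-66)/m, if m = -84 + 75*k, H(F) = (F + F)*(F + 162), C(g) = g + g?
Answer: 703708/2982071 ≈ 0.23598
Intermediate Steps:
k = 5
C(g) = 2*g
H(F) = 2*F*(162 + F) (H(F) = (2*F)*(162 + F) = 2*F*(162 + F))
m = 291 (m = -84 + 75*5 = -84 + 375 = 291)
H(50)/30743 + C(-66)/m = (2*50*(162 + 50))/30743 + (2*(-66))/291 = (2*50*212)*(1/30743) - 132*1/291 = 21200*(1/30743) - 44/97 = 21200/30743 - 44/97 = 703708/2982071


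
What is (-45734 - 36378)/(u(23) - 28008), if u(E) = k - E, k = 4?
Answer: 82112/28027 ≈ 2.9297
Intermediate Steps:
u(E) = 4 - E
(-45734 - 36378)/(u(23) - 28008) = (-45734 - 36378)/((4 - 1*23) - 28008) = -82112/((4 - 23) - 28008) = -82112/(-19 - 28008) = -82112/(-28027) = -82112*(-1/28027) = 82112/28027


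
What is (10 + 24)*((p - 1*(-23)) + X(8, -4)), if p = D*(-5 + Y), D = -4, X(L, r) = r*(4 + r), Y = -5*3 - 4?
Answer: 4046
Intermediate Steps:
Y = -19 (Y = -15 - 4 = -19)
p = 96 (p = -4*(-5 - 19) = -4*(-24) = 96)
(10 + 24)*((p - 1*(-23)) + X(8, -4)) = (10 + 24)*((96 - 1*(-23)) - 4*(4 - 4)) = 34*((96 + 23) - 4*0) = 34*(119 + 0) = 34*119 = 4046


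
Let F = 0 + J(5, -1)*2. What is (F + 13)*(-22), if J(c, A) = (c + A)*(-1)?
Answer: -110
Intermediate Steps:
J(c, A) = -A - c (J(c, A) = (A + c)*(-1) = -A - c)
F = -8 (F = 0 + (-1*(-1) - 1*5)*2 = 0 + (1 - 5)*2 = 0 - 4*2 = 0 - 8 = -8)
(F + 13)*(-22) = (-8 + 13)*(-22) = 5*(-22) = -110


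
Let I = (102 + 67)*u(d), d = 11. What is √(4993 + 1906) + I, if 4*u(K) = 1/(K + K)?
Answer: 169/88 + √6899 ≈ 84.981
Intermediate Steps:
u(K) = 1/(8*K) (u(K) = 1/(4*(K + K)) = 1/(4*((2*K))) = (1/(2*K))/4 = 1/(8*K))
I = 169/88 (I = (102 + 67)*((⅛)/11) = 169*((⅛)*(1/11)) = 169*(1/88) = 169/88 ≈ 1.9205)
√(4993 + 1906) + I = √(4993 + 1906) + 169/88 = √6899 + 169/88 = 169/88 + √6899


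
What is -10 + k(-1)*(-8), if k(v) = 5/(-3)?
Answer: 10/3 ≈ 3.3333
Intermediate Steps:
k(v) = -5/3 (k(v) = 5*(-⅓) = -5/3)
-10 + k(-1)*(-8) = -10 - 5/3*(-8) = -10 + 40/3 = 10/3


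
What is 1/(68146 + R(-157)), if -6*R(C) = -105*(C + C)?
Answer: 1/62651 ≈ 1.5961e-5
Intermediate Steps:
R(C) = 35*C (R(C) = -(-35)*(C + C)/2 = -(-35)*2*C/2 = -(-35)*C = 35*C)
1/(68146 + R(-157)) = 1/(68146 + 35*(-157)) = 1/(68146 - 5495) = 1/62651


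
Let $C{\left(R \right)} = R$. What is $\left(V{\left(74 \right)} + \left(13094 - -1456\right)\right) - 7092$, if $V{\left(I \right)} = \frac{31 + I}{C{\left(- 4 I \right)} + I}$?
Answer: $\frac{551857}{74} \approx 7457.5$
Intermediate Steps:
$V{\left(I \right)} = - \frac{31 + I}{3 I}$ ($V{\left(I \right)} = \frac{31 + I}{- 4 I + I} = \frac{31 + I}{\left(-3\right) I} = \left(31 + I\right) \left(- \frac{1}{3 I}\right) = - \frac{31 + I}{3 I}$)
$\left(V{\left(74 \right)} + \left(13094 - -1456\right)\right) - 7092 = \left(\frac{-31 - 74}{3 \cdot 74} + \left(13094 - -1456\right)\right) - 7092 = \left(\frac{1}{3} \cdot \frac{1}{74} \left(-31 - 74\right) + \left(13094 + 1456\right)\right) - 7092 = \left(\frac{1}{3} \cdot \frac{1}{74} \left(-105\right) + 14550\right) - 7092 = \left(- \frac{35}{74} + 14550\right) - 7092 = \frac{1076665}{74} - 7092 = \frac{551857}{74}$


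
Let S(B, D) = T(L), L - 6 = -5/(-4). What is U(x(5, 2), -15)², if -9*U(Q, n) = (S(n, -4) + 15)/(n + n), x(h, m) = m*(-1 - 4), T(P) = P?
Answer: 7921/1166400 ≈ 0.0067910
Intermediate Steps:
L = 29/4 (L = 6 - 5/(-4) = 6 - 5*(-¼) = 6 + 5/4 = 29/4 ≈ 7.2500)
S(B, D) = 29/4
x(h, m) = -5*m (x(h, m) = m*(-5) = -5*m)
U(Q, n) = -89/(72*n) (U(Q, n) = -(29/4 + 15)/(9*(n + n)) = -89/(36*(2*n)) = -89*1/(2*n)/36 = -89/(72*n))
U(x(5, 2), -15)² = (-89/72/(-15))² = (-89/72*(-1/15))² = (89/1080)² = 7921/1166400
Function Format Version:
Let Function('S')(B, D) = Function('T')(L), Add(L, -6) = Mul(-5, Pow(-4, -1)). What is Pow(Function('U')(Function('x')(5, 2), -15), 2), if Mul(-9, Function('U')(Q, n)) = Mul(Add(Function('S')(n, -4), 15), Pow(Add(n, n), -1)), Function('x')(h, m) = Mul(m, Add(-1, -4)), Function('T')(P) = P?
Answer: Rational(7921, 1166400) ≈ 0.0067910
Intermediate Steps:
L = Rational(29, 4) (L = Add(6, Mul(-5, Pow(-4, -1))) = Add(6, Mul(-5, Rational(-1, 4))) = Add(6, Rational(5, 4)) = Rational(29, 4) ≈ 7.2500)
Function('S')(B, D) = Rational(29, 4)
Function('x')(h, m) = Mul(-5, m) (Function('x')(h, m) = Mul(m, -5) = Mul(-5, m))
Function('U')(Q, n) = Mul(Rational(-89, 72), Pow(n, -1)) (Function('U')(Q, n) = Mul(Rational(-1, 9), Mul(Add(Rational(29, 4), 15), Pow(Add(n, n), -1))) = Mul(Rational(-1, 9), Mul(Rational(89, 4), Pow(Mul(2, n), -1))) = Mul(Rational(-1, 9), Mul(Rational(89, 4), Mul(Rational(1, 2), Pow(n, -1)))) = Mul(Rational(-1, 9), Mul(Rational(89, 8), Pow(n, -1))) = Mul(Rational(-89, 72), Pow(n, -1)))
Pow(Function('U')(Function('x')(5, 2), -15), 2) = Pow(Mul(Rational(-89, 72), Pow(-15, -1)), 2) = Pow(Mul(Rational(-89, 72), Rational(-1, 15)), 2) = Pow(Rational(89, 1080), 2) = Rational(7921, 1166400)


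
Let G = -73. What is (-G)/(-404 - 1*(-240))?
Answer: -73/164 ≈ -0.44512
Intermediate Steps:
(-G)/(-404 - 1*(-240)) = (-1*(-73))/(-404 - 1*(-240)) = 73/(-404 + 240) = 73/(-164) = 73*(-1/164) = -73/164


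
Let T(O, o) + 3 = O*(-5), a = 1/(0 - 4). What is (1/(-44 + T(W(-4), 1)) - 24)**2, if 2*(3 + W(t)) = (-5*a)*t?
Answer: 879844/1521 ≈ 578.46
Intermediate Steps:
a = -1/4 (a = 1/(-4) = -1/4 ≈ -0.25000)
W(t) = -3 + 5*t/8 (W(t) = -3 + ((-5*(-1/4))*t)/2 = -3 + (5*t/4)/2 = -3 + 5*t/8)
T(O, o) = -3 - 5*O (T(O, o) = -3 + O*(-5) = -3 - 5*O)
(1/(-44 + T(W(-4), 1)) - 24)**2 = (1/(-44 + (-3 - 5*(-3 + (5/8)*(-4)))) - 24)**2 = (1/(-44 + (-3 - 5*(-3 - 5/2))) - 24)**2 = (1/(-44 + (-3 - 5*(-11/2))) - 24)**2 = (1/(-44 + (-3 + 55/2)) - 24)**2 = (1/(-44 + 49/2) - 24)**2 = (1/(-39/2) - 24)**2 = (-2/39 - 24)**2 = (-938/39)**2 = 879844/1521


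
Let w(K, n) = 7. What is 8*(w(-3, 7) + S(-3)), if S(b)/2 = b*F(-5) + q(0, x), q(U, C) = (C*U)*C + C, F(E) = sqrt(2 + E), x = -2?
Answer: 24 - 48*I*sqrt(3) ≈ 24.0 - 83.138*I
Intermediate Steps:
q(U, C) = C + U*C**2 (q(U, C) = U*C**2 + C = C + U*C**2)
S(b) = -4 + 2*I*b*sqrt(3) (S(b) = 2*(b*sqrt(2 - 5) - 2*(1 - 2*0)) = 2*(b*sqrt(-3) - 2*(1 + 0)) = 2*(b*(I*sqrt(3)) - 2*1) = 2*(I*b*sqrt(3) - 2) = 2*(-2 + I*b*sqrt(3)) = -4 + 2*I*b*sqrt(3))
8*(w(-3, 7) + S(-3)) = 8*(7 + (-4 + 2*I*(-3)*sqrt(3))) = 8*(7 + (-4 - 6*I*sqrt(3))) = 8*(3 - 6*I*sqrt(3)) = 24 - 48*I*sqrt(3)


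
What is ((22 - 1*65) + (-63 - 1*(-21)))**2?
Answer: 7225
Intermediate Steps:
((22 - 1*65) + (-63 - 1*(-21)))**2 = ((22 - 65) + (-63 + 21))**2 = (-43 - 42)**2 = (-85)**2 = 7225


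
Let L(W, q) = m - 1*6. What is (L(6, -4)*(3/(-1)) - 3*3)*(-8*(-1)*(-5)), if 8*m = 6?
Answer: -270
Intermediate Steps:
m = 3/4 (m = (1/8)*6 = 3/4 ≈ 0.75000)
L(W, q) = -21/4 (L(W, q) = 3/4 - 1*6 = 3/4 - 6 = -21/4)
(L(6, -4)*(3/(-1)) - 3*3)*(-8*(-1)*(-5)) = (-63/(4*(-1)) - 3*3)*(-8*(-1)*(-5)) = (-63*(-1)/4 - 9)*(8*(-5)) = (-21/4*(-3) - 9)*(-40) = (63/4 - 9)*(-40) = (27/4)*(-40) = -270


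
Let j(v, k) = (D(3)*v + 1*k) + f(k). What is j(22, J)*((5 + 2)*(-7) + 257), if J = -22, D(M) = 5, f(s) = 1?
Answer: 18512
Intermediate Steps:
j(v, k) = 1 + k + 5*v (j(v, k) = (5*v + 1*k) + 1 = (5*v + k) + 1 = (k + 5*v) + 1 = 1 + k + 5*v)
j(22, J)*((5 + 2)*(-7) + 257) = (1 - 22 + 5*22)*((5 + 2)*(-7) + 257) = (1 - 22 + 110)*(7*(-7) + 257) = 89*(-49 + 257) = 89*208 = 18512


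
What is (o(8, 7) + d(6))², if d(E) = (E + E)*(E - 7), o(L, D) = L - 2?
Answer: 36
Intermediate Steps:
o(L, D) = -2 + L
d(E) = 2*E*(-7 + E) (d(E) = (2*E)*(-7 + E) = 2*E*(-7 + E))
(o(8, 7) + d(6))² = ((-2 + 8) + 2*6*(-7 + 6))² = (6 + 2*6*(-1))² = (6 - 12)² = (-6)² = 36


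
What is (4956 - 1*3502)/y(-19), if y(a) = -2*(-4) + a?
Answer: -1454/11 ≈ -132.18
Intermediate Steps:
y(a) = 8 + a
(4956 - 1*3502)/y(-19) = (4956 - 1*3502)/(8 - 19) = (4956 - 3502)/(-11) = 1454*(-1/11) = -1454/11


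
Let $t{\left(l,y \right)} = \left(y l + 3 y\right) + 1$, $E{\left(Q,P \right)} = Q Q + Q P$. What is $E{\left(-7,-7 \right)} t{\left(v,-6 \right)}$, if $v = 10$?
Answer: $-7546$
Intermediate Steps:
$E{\left(Q,P \right)} = Q^{2} + P Q$
$t{\left(l,y \right)} = 1 + 3 y + l y$ ($t{\left(l,y \right)} = \left(l y + 3 y\right) + 1 = \left(3 y + l y\right) + 1 = 1 + 3 y + l y$)
$E{\left(-7,-7 \right)} t{\left(v,-6 \right)} = - 7 \left(-7 - 7\right) \left(1 + 3 \left(-6\right) + 10 \left(-6\right)\right) = \left(-7\right) \left(-14\right) \left(1 - 18 - 60\right) = 98 \left(-77\right) = -7546$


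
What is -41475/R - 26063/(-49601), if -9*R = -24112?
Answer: -17886382219/1195979312 ≈ -14.955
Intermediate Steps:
R = 24112/9 (R = -⅑*(-24112) = 24112/9 ≈ 2679.1)
-41475/R - 26063/(-49601) = -41475/24112/9 - 26063/(-49601) = -41475*9/24112 - 26063*(-1/49601) = -373275/24112 + 26063/49601 = -17886382219/1195979312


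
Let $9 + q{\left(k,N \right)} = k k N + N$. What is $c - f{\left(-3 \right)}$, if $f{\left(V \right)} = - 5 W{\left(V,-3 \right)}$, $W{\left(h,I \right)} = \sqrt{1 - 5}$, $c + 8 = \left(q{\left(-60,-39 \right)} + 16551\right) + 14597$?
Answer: $-109308 + 10 i \approx -1.0931 \cdot 10^{5} + 10.0 i$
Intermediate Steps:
$q{\left(k,N \right)} = -9 + N + N k^{2}$ ($q{\left(k,N \right)} = -9 + \left(k k N + N\right) = -9 + \left(k^{2} N + N\right) = -9 + \left(N k^{2} + N\right) = -9 + \left(N + N k^{2}\right) = -9 + N + N k^{2}$)
$c = -109308$ ($c = -8 + \left(\left(\left(-9 - 39 - 39 \left(-60\right)^{2}\right) + 16551\right) + 14597\right) = -8 + \left(\left(\left(-9 - 39 - 140400\right) + 16551\right) + 14597\right) = -8 + \left(\left(-140448 + 16551\right) + 14597\right) = -8 + \left(-123897 + 14597\right) = -8 - 109300 = -109308$)
$W{\left(h,I \right)} = 2 i$ ($W{\left(h,I \right)} = \sqrt{-4} = 2 i$)
$f{\left(V \right)} = - 10 i$ ($f{\left(V \right)} = - 5 \cdot 2 i = - 10 i$)
$c - f{\left(-3 \right)} = -109308 - - 10 i = -109308 + 10 i$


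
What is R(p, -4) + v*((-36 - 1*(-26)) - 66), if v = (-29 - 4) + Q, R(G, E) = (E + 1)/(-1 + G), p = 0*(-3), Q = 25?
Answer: 611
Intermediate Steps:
p = 0
R(G, E) = (1 + E)/(-1 + G)
v = -8 (v = (-29 - 4) + 25 = -33 + 25 = -8)
R(p, -4) + v*((-36 - 1*(-26)) - 66) = (1 - 4)/(-1 + 0) - 8*((-36 - 1*(-26)) - 66) = -3/(-1) - 8*((-36 + 26) - 66) = -1*(-3) - 8*(-10 - 66) = 3 - 8*(-76) = 3 + 608 = 611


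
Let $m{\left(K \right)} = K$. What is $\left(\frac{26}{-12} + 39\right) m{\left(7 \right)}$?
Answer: $\frac{1547}{6} \approx 257.83$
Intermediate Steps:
$\left(\frac{26}{-12} + 39\right) m{\left(7 \right)} = \left(\frac{26}{-12} + 39\right) 7 = \left(26 \left(- \frac{1}{12}\right) + 39\right) 7 = \left(- \frac{13}{6} + 39\right) 7 = \frac{221}{6} \cdot 7 = \frac{1547}{6}$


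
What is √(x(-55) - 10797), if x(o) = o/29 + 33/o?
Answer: I*√227059415/145 ≈ 103.92*I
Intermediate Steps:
x(o) = 33/o + o/29 (x(o) = o*(1/29) + 33/o = o/29 + 33/o = 33/o + o/29)
√(x(-55) - 10797) = √((33/(-55) + (1/29)*(-55)) - 10797) = √((33*(-1/55) - 55/29) - 10797) = √((-⅗ - 55/29) - 10797) = √(-362/145 - 10797) = √(-1565927/145) = I*√227059415/145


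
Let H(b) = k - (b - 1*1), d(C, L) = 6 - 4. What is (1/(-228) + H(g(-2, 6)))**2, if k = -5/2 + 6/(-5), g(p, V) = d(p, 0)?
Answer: 28761769/1299600 ≈ 22.131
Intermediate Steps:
d(C, L) = 2
g(p, V) = 2
k = -37/10 (k = -5*1/2 + 6*(-1/5) = -5/2 - 6/5 = -37/10 ≈ -3.7000)
H(b) = -27/10 - b (H(b) = -37/10 - (b - 1*1) = -37/10 - (b - 1) = -37/10 - (-1 + b) = -37/10 + (1 - b) = -27/10 - b)
(1/(-228) + H(g(-2, 6)))**2 = (1/(-228) + (-27/10 - 1*2))**2 = (-1/228 + (-27/10 - 2))**2 = (-1/228 - 47/10)**2 = (-5363/1140)**2 = 28761769/1299600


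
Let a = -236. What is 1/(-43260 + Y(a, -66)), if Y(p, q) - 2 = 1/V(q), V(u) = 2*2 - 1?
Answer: -3/129773 ≈ -2.3117e-5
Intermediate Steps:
V(u) = 3 (V(u) = 4 - 1 = 3)
Y(p, q) = 7/3 (Y(p, q) = 2 + 1/3 = 2 + ⅓ = 7/3)
1/(-43260 + Y(a, -66)) = 1/(-43260 + 7/3) = 1/(-129773/3) = -3/129773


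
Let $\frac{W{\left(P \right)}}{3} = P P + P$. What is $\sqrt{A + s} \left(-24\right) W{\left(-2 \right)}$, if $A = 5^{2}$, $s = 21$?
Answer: $- 144 \sqrt{46} \approx -976.66$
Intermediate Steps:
$W{\left(P \right)} = 3 P + 3 P^{2}$ ($W{\left(P \right)} = 3 \left(P P + P\right) = 3 \left(P^{2} + P\right) = 3 \left(P + P^{2}\right) = 3 P + 3 P^{2}$)
$A = 25$
$\sqrt{A + s} \left(-24\right) W{\left(-2 \right)} = \sqrt{25 + 21} \left(-24\right) 3 \left(-2\right) \left(1 - 2\right) = \sqrt{46} \left(-24\right) 3 \left(-2\right) \left(-1\right) = - 24 \sqrt{46} \cdot 6 = - 144 \sqrt{46}$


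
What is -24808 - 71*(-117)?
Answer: -16501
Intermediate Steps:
-24808 - 71*(-117) = -24808 + 8307 = -16501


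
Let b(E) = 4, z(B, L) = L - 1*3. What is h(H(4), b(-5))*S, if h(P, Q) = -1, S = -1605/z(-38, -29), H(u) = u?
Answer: -1605/32 ≈ -50.156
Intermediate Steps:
z(B, L) = -3 + L (z(B, L) = L - 3 = -3 + L)
S = 1605/32 (S = -1605/(-3 - 29) = -1605/(-32) = -1605*(-1/32) = 1605/32 ≈ 50.156)
h(H(4), b(-5))*S = -1*1605/32 = -1605/32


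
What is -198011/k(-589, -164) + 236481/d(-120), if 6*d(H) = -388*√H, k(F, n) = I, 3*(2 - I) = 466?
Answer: 594033/460 + 236481*I*√30/3880 ≈ 1291.4 + 333.83*I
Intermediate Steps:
I = -460/3 (I = 2 - ⅓*466 = 2 - 466/3 = -460/3 ≈ -153.33)
k(F, n) = -460/3
d(H) = -194*√H/3 (d(H) = (-388*√H)/6 = -194*√H/3)
-198011/k(-589, -164) + 236481/d(-120) = -198011/(-460/3) + 236481/((-388*I*√30/3)) = -198011*(-3/460) + 236481/((-388*I*√30/3)) = 594033/460 + 236481/((-388*I*√30/3)) = 594033/460 + 236481*(I*√30/3880) = 594033/460 + 236481*I*√30/3880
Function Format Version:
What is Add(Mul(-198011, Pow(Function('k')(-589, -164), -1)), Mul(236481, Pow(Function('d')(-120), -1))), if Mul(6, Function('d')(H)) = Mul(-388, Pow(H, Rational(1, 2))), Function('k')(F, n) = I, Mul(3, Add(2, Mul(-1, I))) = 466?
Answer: Add(Rational(594033, 460), Mul(Rational(236481, 3880), I, Pow(30, Rational(1, 2)))) ≈ Add(1291.4, Mul(333.83, I))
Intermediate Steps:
I = Rational(-460, 3) (I = Add(2, Mul(Rational(-1, 3), 466)) = Add(2, Rational(-466, 3)) = Rational(-460, 3) ≈ -153.33)
Function('k')(F, n) = Rational(-460, 3)
Function('d')(H) = Mul(Rational(-194, 3), Pow(H, Rational(1, 2))) (Function('d')(H) = Mul(Rational(1, 6), Mul(-388, Pow(H, Rational(1, 2)))) = Mul(Rational(-194, 3), Pow(H, Rational(1, 2))))
Add(Mul(-198011, Pow(Function('k')(-589, -164), -1)), Mul(236481, Pow(Function('d')(-120), -1))) = Add(Mul(-198011, Pow(Rational(-460, 3), -1)), Mul(236481, Pow(Mul(Rational(-194, 3), Pow(-120, Rational(1, 2))), -1))) = Add(Mul(-198011, Rational(-3, 460)), Mul(236481, Pow(Mul(Rational(-194, 3), Mul(2, I, Pow(30, Rational(1, 2)))), -1))) = Add(Rational(594033, 460), Mul(236481, Pow(Mul(Rational(-388, 3), I, Pow(30, Rational(1, 2))), -1))) = Add(Rational(594033, 460), Mul(236481, Mul(Rational(1, 3880), I, Pow(30, Rational(1, 2))))) = Add(Rational(594033, 460), Mul(Rational(236481, 3880), I, Pow(30, Rational(1, 2))))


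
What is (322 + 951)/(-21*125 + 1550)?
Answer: -1273/1075 ≈ -1.1842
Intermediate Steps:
(322 + 951)/(-21*125 + 1550) = 1273/(-2625 + 1550) = 1273/(-1075) = 1273*(-1/1075) = -1273/1075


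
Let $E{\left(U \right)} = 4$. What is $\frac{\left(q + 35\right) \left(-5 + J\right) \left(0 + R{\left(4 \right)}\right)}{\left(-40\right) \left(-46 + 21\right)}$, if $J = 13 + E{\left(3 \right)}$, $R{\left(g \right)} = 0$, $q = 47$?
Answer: $0$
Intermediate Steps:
$J = 17$ ($J = 13 + 4 = 17$)
$\frac{\left(q + 35\right) \left(-5 + J\right) \left(0 + R{\left(4 \right)}\right)}{\left(-40\right) \left(-46 + 21\right)} = \frac{\left(47 + 35\right) \left(-5 + 17\right) \left(0 + 0\right)}{\left(-40\right) \left(-46 + 21\right)} = \frac{82 \cdot 12 \cdot 0}{\left(-40\right) \left(-25\right)} = \frac{82 \cdot 0}{1000} = 0 \cdot \frac{1}{1000} = 0$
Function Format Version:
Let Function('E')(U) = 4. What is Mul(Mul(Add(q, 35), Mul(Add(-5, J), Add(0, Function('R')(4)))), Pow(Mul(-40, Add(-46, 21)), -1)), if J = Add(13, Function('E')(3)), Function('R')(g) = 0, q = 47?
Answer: 0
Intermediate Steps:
J = 17 (J = Add(13, 4) = 17)
Mul(Mul(Add(q, 35), Mul(Add(-5, J), Add(0, Function('R')(4)))), Pow(Mul(-40, Add(-46, 21)), -1)) = Mul(Mul(Add(47, 35), Mul(Add(-5, 17), Add(0, 0))), Pow(Mul(-40, Add(-46, 21)), -1)) = Mul(Mul(82, Mul(12, 0)), Pow(Mul(-40, -25), -1)) = Mul(Mul(82, 0), Pow(1000, -1)) = Mul(0, Rational(1, 1000)) = 0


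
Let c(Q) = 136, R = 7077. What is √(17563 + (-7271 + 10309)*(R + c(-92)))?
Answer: √21930657 ≈ 4683.0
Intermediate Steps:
√(17563 + (-7271 + 10309)*(R + c(-92))) = √(17563 + (-7271 + 10309)*(7077 + 136)) = √(17563 + 3038*7213) = √(17563 + 21913094) = √21930657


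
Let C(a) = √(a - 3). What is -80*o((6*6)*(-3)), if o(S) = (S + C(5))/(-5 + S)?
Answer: -8640/113 + 80*√2/113 ≈ -75.459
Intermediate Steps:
C(a) = √(-3 + a)
o(S) = (S + √2)/(-5 + S) (o(S) = (S + √(-3 + 5))/(-5 + S) = (S + √2)/(-5 + S))
-80*o((6*6)*(-3)) = -80*((6*6)*(-3) + √2)/(-5 + (6*6)*(-3)) = -80*(36*(-3) + √2)/(-5 + 36*(-3)) = -80*(-108 + √2)/(-5 - 108) = -80*(-108 + √2)/(-113) = -(-80)*(-108 + √2)/113 = -80*(108/113 - √2/113) = -8640/113 + 80*√2/113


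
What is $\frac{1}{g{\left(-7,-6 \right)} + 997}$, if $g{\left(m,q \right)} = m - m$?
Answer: $\frac{1}{997} \approx 0.001003$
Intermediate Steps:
$g{\left(m,q \right)} = 0$
$\frac{1}{g{\left(-7,-6 \right)} + 997} = \frac{1}{0 + 997} = \frac{1}{997}$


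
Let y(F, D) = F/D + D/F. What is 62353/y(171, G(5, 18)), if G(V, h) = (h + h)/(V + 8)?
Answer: 61604764/61025 ≈ 1009.5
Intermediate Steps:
G(V, h) = 2*h/(8 + V) (G(V, h) = (2*h)/(8 + V) = 2*h/(8 + V))
y(F, D) = D/F + F/D
62353/y(171, G(5, 18)) = 62353/((2*18/(8 + 5))/171 + 171/((2*18/(8 + 5)))) = 62353/((2*18/13)*(1/171) + 171/((2*18/13))) = 62353/((2*18*(1/13))*(1/171) + 171/((2*18*(1/13)))) = 62353/((36/13)*(1/171) + 171/(36/13)) = 62353/(4/247 + 171*(13/36)) = 62353/(4/247 + 247/4) = 62353/(61025/988) = 62353*(988/61025) = 61604764/61025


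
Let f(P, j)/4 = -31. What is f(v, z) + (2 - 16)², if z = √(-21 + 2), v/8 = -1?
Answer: 72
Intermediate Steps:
v = -8 (v = 8*(-1) = -8)
z = I*√19 (z = √(-19) = I*√19 ≈ 4.3589*I)
f(P, j) = -124 (f(P, j) = 4*(-31) = -124)
f(v, z) + (2 - 16)² = -124 + (2 - 16)² = -124 + (-14)² = -124 + 196 = 72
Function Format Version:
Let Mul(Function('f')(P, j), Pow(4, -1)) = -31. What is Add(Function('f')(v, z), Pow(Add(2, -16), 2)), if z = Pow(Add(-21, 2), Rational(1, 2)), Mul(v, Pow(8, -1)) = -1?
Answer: 72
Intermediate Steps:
v = -8 (v = Mul(8, -1) = -8)
z = Mul(I, Pow(19, Rational(1, 2))) (z = Pow(-19, Rational(1, 2)) = Mul(I, Pow(19, Rational(1, 2))) ≈ Mul(4.3589, I))
Function('f')(P, j) = -124 (Function('f')(P, j) = Mul(4, -31) = -124)
Add(Function('f')(v, z), Pow(Add(2, -16), 2)) = Add(-124, Pow(Add(2, -16), 2)) = Add(-124, Pow(-14, 2)) = Add(-124, 196) = 72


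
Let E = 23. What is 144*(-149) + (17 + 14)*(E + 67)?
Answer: -18666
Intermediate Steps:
144*(-149) + (17 + 14)*(E + 67) = 144*(-149) + (17 + 14)*(23 + 67) = -21456 + 31*90 = -21456 + 2790 = -18666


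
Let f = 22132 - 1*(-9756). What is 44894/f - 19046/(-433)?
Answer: 313388975/6903752 ≈ 45.394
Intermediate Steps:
f = 31888 (f = 22132 + 9756 = 31888)
44894/f - 19046/(-433) = 44894/31888 - 19046/(-433) = 44894*(1/31888) - 19046*(-1/433) = 22447/15944 + 19046/433 = 313388975/6903752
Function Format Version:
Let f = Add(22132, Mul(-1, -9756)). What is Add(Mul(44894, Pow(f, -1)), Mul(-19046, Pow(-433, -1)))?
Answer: Rational(313388975, 6903752) ≈ 45.394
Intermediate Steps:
f = 31888 (f = Add(22132, 9756) = 31888)
Add(Mul(44894, Pow(f, -1)), Mul(-19046, Pow(-433, -1))) = Add(Mul(44894, Pow(31888, -1)), Mul(-19046, Pow(-433, -1))) = Add(Mul(44894, Rational(1, 31888)), Mul(-19046, Rational(-1, 433))) = Add(Rational(22447, 15944), Rational(19046, 433)) = Rational(313388975, 6903752)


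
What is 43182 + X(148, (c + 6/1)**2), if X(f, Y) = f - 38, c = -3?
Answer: 43292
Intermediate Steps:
X(f, Y) = -38 + f
43182 + X(148, (c + 6/1)**2) = 43182 + (-38 + 148) = 43182 + 110 = 43292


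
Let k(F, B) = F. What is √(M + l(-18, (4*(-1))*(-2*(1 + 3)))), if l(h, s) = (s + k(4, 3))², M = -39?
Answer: √1257 ≈ 35.454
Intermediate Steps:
l(h, s) = (4 + s)² (l(h, s) = (s + 4)² = (4 + s)²)
√(M + l(-18, (4*(-1))*(-2*(1 + 3)))) = √(-39 + (4 + (4*(-1))*(-2*(1 + 3)))²) = √(-39 + (4 - (-8)*4)²) = √(-39 + (4 - 4*(-8))²) = √(-39 + (4 + 32)²) = √(-39 + 36²) = √(-39 + 1296) = √1257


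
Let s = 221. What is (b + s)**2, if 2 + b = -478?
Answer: 67081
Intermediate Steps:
b = -480 (b = -2 - 478 = -480)
(b + s)**2 = (-480 + 221)**2 = (-259)**2 = 67081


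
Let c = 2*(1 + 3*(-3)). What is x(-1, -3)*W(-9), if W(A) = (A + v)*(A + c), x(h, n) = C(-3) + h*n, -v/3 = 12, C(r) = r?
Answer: 0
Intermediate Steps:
v = -36 (v = -3*12 = -36)
x(h, n) = -3 + h*n
c = -16 (c = 2*(1 - 9) = 2*(-8) = -16)
W(A) = (-36 + A)*(-16 + A) (W(A) = (A - 36)*(A - 16) = (-36 + A)*(-16 + A))
x(-1, -3)*W(-9) = (-3 - 1*(-3))*(576 + (-9)² - 52*(-9)) = (-3 + 3)*(576 + 81 + 468) = 0*1125 = 0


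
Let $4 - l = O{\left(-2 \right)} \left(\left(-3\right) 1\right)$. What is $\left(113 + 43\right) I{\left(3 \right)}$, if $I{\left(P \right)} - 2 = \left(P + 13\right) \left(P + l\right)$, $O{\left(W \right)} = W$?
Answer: $2808$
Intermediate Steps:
$l = -2$ ($l = 4 - - 2 \left(\left(-3\right) 1\right) = 4 - \left(-2\right) \left(-3\right) = 4 - 6 = -2$)
$I{\left(P \right)} = 2 + \left(-2 + P\right) \left(13 + P\right)$ ($I{\left(P \right)} = 2 + \left(P + 13\right) \left(P - 2\right) = 2 + \left(13 + P\right) \left(-2 + P\right) = 2 + \left(-2 + P\right) \left(13 + P\right)$)
$\left(113 + 43\right) I{\left(3 \right)} = \left(113 + 43\right) \left(-24 + 3^{2} + 11 \cdot 3\right) = 156 \left(-24 + 9 + 33\right) = 156 \cdot 18 = 2808$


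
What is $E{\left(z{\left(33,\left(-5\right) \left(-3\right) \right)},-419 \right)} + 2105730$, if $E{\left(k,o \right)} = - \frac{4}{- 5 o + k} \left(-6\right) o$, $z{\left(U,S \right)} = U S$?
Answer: $\frac{2726915322}{1295} \approx 2.1057 \cdot 10^{6}$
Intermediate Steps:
$z{\left(U,S \right)} = S U$
$E{\left(k,o \right)} = \frac{24 o}{k - 5 o}$ ($E{\left(k,o \right)} = - \frac{4}{k - 5 o} \left(-6\right) o = \frac{24}{k - 5 o} o = \frac{24 o}{k - 5 o}$)
$E{\left(z{\left(33,\left(-5\right) \left(-3\right) \right)},-419 \right)} + 2105730 = 24 \left(-419\right) \frac{1}{\left(-5\right) \left(-3\right) 33 - -2095} + 2105730 = 24 \left(-419\right) \frac{1}{15 \cdot 33 + 2095} + 2105730 = 24 \left(-419\right) \frac{1}{495 + 2095} + 2105730 = 24 \left(-419\right) \frac{1}{2590} + 2105730 = - \frac{5028}{1295} + 2105730 = \frac{2726915322}{1295}$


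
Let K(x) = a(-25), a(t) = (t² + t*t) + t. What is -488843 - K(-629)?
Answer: -490068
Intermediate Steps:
a(t) = t + 2*t² (a(t) = (t² + t²) + t = 2*t² + t = t + 2*t²)
K(x) = 1225 (K(x) = -25*(1 + 2*(-25)) = -25*(1 - 50) = -25*(-49) = 1225)
-488843 - K(-629) = -488843 - 1*1225 = -488843 - 1225 = -490068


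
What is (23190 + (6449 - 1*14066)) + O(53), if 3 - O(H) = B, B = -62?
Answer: 15638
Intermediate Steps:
O(H) = 65 (O(H) = 3 - 1*(-62) = 3 + 62 = 65)
(23190 + (6449 - 1*14066)) + O(53) = (23190 + (6449 - 1*14066)) + 65 = (23190 + (6449 - 14066)) + 65 = (23190 - 7617) + 65 = 15573 + 65 = 15638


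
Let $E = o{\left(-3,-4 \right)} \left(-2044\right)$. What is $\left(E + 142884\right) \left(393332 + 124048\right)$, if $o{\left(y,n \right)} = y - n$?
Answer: $72867799200$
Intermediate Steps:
$E = -2044$ ($E = \left(-3 - -4\right) \left(-2044\right) = \left(-3 + 4\right) \left(-2044\right) = 1 \left(-2044\right) = -2044$)
$\left(E + 142884\right) \left(393332 + 124048\right) = \left(-2044 + 142884\right) \left(393332 + 124048\right) = 140840 \cdot 517380 = 72867799200$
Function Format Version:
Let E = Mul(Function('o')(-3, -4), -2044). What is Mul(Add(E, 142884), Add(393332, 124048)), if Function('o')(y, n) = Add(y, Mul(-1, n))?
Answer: 72867799200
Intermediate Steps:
E = -2044 (E = Mul(Add(-3, Mul(-1, -4)), -2044) = Mul(Add(-3, 4), -2044) = Mul(1, -2044) = -2044)
Mul(Add(E, 142884), Add(393332, 124048)) = Mul(Add(-2044, 142884), Add(393332, 124048)) = Mul(140840, 517380) = 72867799200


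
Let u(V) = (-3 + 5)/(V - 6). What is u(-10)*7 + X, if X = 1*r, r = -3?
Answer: -31/8 ≈ -3.8750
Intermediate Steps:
u(V) = 2/(-6 + V)
X = -3 (X = 1*(-3) = -3)
u(-10)*7 + X = (2/(-6 - 10))*7 - 3 = (2/(-16))*7 - 3 = (2*(-1/16))*7 - 3 = -⅛*7 - 3 = -7/8 - 3 = -31/8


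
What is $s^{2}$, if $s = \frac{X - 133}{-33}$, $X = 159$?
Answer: $\frac{676}{1089} \approx 0.62075$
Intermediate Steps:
$s = - \frac{26}{33}$ ($s = \frac{159 - 133}{-33} = 26 \left(- \frac{1}{33}\right) = - \frac{26}{33} \approx -0.78788$)
$s^{2} = \left(- \frac{26}{33}\right)^{2} = \frac{676}{1089}$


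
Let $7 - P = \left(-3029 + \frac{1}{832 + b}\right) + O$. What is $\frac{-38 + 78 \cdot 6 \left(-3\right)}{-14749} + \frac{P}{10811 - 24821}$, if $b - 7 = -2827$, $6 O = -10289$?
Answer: $- \frac{6069602753}{25150247640} \approx -0.24133$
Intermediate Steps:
$O = - \frac{10289}{6}$ ($O = \frac{1}{6} \left(-10289\right) = - \frac{10289}{6} \approx -1714.8$)
$b = -2820$ ($b = 7 - 2827 = -2820$)
$P = \frac{28333973}{5964}$ ($P = 7 - \left(\left(-3029 + \frac{1}{832 - 2820}\right) - \frac{10289}{6}\right) = 7 - \left(\left(-3029 + \frac{1}{-1988}\right) - \frac{10289}{6}\right) = 7 - \left(\left(-3029 - \frac{1}{1988}\right) - \frac{10289}{6}\right) = 7 - \left(- \frac{6021653}{1988} - \frac{10289}{6}\right) = 7 - - \frac{28292225}{5964} = 7 + \frac{28292225}{5964} = \frac{28333973}{5964} \approx 4750.8$)
$\frac{-38 + 78 \cdot 6 \left(-3\right)}{-14749} + \frac{P}{10811 - 24821} = \frac{-38 + 78 \cdot 6 \left(-3\right)}{-14749} + \frac{28333973}{5964 \left(10811 - 24821\right)} = \left(-38 + 78 \left(-18\right)\right) \left(- \frac{1}{14749}\right) + \frac{28333973}{5964 \left(-14010\right)} = \left(-38 - 1404\right) \left(- \frac{1}{14749}\right) + \frac{28333973}{5964} \left(- \frac{1}{14010}\right) = \left(-1442\right) \left(- \frac{1}{14749}\right) - \frac{28333973}{83555640} = \frac{206}{2107} - \frac{28333973}{83555640} = - \frac{6069602753}{25150247640}$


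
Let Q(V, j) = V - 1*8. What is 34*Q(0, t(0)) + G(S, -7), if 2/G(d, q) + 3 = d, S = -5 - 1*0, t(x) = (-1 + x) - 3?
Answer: -1089/4 ≈ -272.25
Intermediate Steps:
t(x) = -4 + x
Q(V, j) = -8 + V (Q(V, j) = V - 8 = -8 + V)
S = -5 (S = -5 + 0 = -5)
G(d, q) = 2/(-3 + d)
34*Q(0, t(0)) + G(S, -7) = 34*(-8 + 0) + 2/(-3 - 5) = 34*(-8) + 2/(-8) = -272 + 2*(-⅛) = -272 - ¼ = -1089/4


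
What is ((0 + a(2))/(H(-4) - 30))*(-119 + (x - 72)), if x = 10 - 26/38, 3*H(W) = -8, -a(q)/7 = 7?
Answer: -5178/19 ≈ -272.53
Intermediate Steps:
a(q) = -49 (a(q) = -7*7 = -49)
H(W) = -8/3 (H(W) = (⅓)*(-8) = -8/3)
x = 177/19 (x = 10 - 26*1/38 = 10 - 13/19 = 177/19 ≈ 9.3158)
((0 + a(2))/(H(-4) - 30))*(-119 + (x - 72)) = ((0 - 49)/(-8/3 - 30))*(-119 + (177/19 - 72)) = (-49/(-98/3))*(-119 - 1191/19) = -49*(-3/98)*(-3452/19) = (3/2)*(-3452/19) = -5178/19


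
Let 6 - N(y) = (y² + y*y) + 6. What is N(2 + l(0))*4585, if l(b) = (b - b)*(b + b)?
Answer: -36680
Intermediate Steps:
l(b) = 0 (l(b) = 0*(2*b) = 0)
N(y) = -2*y² (N(y) = 6 - ((y² + y*y) + 6) = 6 - ((y² + y²) + 6) = 6 - (2*y² + 6) = 6 - (6 + 2*y²) = 6 + (-6 - 2*y²) = -2*y²)
N(2 + l(0))*4585 = -2*(2 + 0)²*4585 = -2*2²*4585 = -2*4*4585 = -8*4585 = -36680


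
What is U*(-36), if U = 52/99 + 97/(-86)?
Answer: 10262/473 ≈ 21.696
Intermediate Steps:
U = -5131/8514 (U = 52*(1/99) + 97*(-1/86) = 52/99 - 97/86 = -5131/8514 ≈ -0.60265)
U*(-36) = -5131/8514*(-36) = 10262/473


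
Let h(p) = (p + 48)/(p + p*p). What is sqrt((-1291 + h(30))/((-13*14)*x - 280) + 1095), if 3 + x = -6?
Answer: sqrt(12118249136105)/105245 ≈ 33.076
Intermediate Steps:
x = -9 (x = -3 - 6 = -9)
h(p) = (48 + p)/(p + p**2)
sqrt((-1291 + h(30))/((-13*14)*x - 280) + 1095) = sqrt((-1291 + (48 + 30)/(30*(1 + 30)))/(-13*14*(-9) - 280) + 1095) = sqrt((-1291 + (1/30)*78/31)/(-182*(-9) - 280) + 1095) = sqrt((-1291 + (1/30)*(1/31)*78)/(1638 - 280) + 1095) = sqrt((-1291 + 13/155)/1358 + 1095) = sqrt(-200092/155*1/1358 + 1095) = sqrt(-100046/105245 + 1095) = sqrt(115143229/105245) = sqrt(12118249136105)/105245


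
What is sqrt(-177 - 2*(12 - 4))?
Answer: I*sqrt(193) ≈ 13.892*I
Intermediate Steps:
sqrt(-177 - 2*(12 - 4)) = sqrt(-177 - 2*8) = sqrt(-177 - 16) = sqrt(-193) = I*sqrt(193)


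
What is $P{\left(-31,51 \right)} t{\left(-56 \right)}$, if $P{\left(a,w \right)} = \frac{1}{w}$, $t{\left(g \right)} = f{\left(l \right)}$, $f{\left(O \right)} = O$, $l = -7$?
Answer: $- \frac{7}{51} \approx -0.13725$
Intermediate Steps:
$t{\left(g \right)} = -7$
$P{\left(-31,51 \right)} t{\left(-56 \right)} = \frac{1}{51} \left(-7\right) = - \frac{7}{51}$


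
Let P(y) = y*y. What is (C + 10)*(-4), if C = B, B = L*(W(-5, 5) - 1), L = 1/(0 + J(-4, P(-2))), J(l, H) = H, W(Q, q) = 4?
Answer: -43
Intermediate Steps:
P(y) = y²
L = ¼ (L = 1/(0 + (-2)²) = 1/(0 + 4) = 1/4 = ¼ ≈ 0.25000)
B = ¾ (B = (4 - 1)/4 = (¼)*3 = ¾ ≈ 0.75000)
C = ¾ ≈ 0.75000
(C + 10)*(-4) = (¾ + 10)*(-4) = (43/4)*(-4) = -43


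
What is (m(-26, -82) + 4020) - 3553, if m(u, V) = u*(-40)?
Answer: 1507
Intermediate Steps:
m(u, V) = -40*u
(m(-26, -82) + 4020) - 3553 = (-40*(-26) + 4020) - 3553 = (1040 + 4020) - 3553 = 5060 - 3553 = 1507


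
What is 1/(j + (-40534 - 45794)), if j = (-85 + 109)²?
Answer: -1/85752 ≈ -1.1662e-5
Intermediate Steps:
j = 576 (j = 24² = 576)
1/(j + (-40534 - 45794)) = 1/(576 + (-40534 - 45794)) = 1/(576 - 86328) = 1/(-85752) = -1/85752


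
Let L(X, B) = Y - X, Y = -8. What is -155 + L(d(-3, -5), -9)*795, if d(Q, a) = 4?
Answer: -9695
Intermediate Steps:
L(X, B) = -8 - X
-155 + L(d(-3, -5), -9)*795 = -155 + (-8 - 1*4)*795 = -155 + (-8 - 4)*795 = -155 - 12*795 = -155 - 9540 = -9695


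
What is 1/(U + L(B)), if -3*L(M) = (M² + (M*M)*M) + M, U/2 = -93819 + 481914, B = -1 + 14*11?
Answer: -1/425523 ≈ -2.3501e-6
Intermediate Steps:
B = 153 (B = -1 + 154 = 153)
U = 776190 (U = 2*(-93819 + 481914) = 2*388095 = 776190)
L(M) = -M/3 - M²/3 - M³/3 (L(M) = -((M² + (M*M)*M) + M)/3 = -((M² + M²*M) + M)/3 = -((M² + M³) + M)/3 = -(M + M² + M³)/3 = -M/3 - M²/3 - M³/3)
1/(U + L(B)) = 1/(776190 - ⅓*153*(1 + 153 + 153²)) = 1/(776190 - ⅓*153*(1 + 153 + 23409)) = 1/(776190 - ⅓*153*23563) = 1/(776190 - 1201713) = 1/(-425523) = -1/425523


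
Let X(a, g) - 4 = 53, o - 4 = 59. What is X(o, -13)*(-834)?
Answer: -47538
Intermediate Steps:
o = 63 (o = 4 + 59 = 63)
X(a, g) = 57 (X(a, g) = 4 + 53 = 57)
X(o, -13)*(-834) = 57*(-834) = -47538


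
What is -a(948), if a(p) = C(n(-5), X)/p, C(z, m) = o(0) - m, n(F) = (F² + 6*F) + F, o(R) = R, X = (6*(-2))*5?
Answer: -5/79 ≈ -0.063291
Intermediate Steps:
X = -60 (X = -12*5 = -60)
n(F) = F² + 7*F
C(z, m) = -m (C(z, m) = 0 - m = -m)
a(p) = 60/p (a(p) = (-1*(-60))/p = 60/p)
-a(948) = -60/948 = -1*5/79 = -5/79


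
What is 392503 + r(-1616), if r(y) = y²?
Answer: 3003959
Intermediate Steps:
392503 + r(-1616) = 392503 + (-1616)² = 392503 + 2611456 = 3003959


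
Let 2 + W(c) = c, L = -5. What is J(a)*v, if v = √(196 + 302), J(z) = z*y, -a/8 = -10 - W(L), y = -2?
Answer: -48*√498 ≈ -1071.2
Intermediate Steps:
W(c) = -2 + c
a = 24 (a = -8*(-10 - (-2 - 5)) = -8*(-10 - 1*(-7)) = -8*(-10 + 7) = -8*(-3) = 24)
J(z) = -2*z (J(z) = z*(-2) = -2*z)
v = √498 ≈ 22.316
J(a)*v = (-2*24)*√498 = -48*√498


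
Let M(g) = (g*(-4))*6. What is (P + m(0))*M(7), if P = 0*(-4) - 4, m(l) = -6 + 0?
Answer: 1680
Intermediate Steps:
m(l) = -6
M(g) = -24*g (M(g) = -4*g*6 = -24*g)
P = -4 (P = 0 - 4 = -4)
(P + m(0))*M(7) = (-4 - 6)*(-24*7) = -10*(-168) = 1680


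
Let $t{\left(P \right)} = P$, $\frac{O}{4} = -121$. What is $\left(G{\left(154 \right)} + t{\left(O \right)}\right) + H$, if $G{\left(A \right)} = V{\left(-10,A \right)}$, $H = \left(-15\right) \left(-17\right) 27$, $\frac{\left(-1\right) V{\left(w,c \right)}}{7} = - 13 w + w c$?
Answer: $16271$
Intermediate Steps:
$O = -484$ ($O = 4 \left(-121\right) = -484$)
$V{\left(w,c \right)} = 91 w - 7 c w$ ($V{\left(w,c \right)} = - 7 \left(- 13 w + w c\right) = - 7 \left(- 13 w + c w\right) = 91 w - 7 c w$)
$H = 6885$ ($H = 255 \cdot 27 = 6885$)
$G{\left(A \right)} = -910 + 70 A$ ($G{\left(A \right)} = 7 \left(-10\right) \left(13 - A\right) = -910 + 70 A$)
$\left(G{\left(154 \right)} + t{\left(O \right)}\right) + H = \left(\left(-910 + 70 \cdot 154\right) - 484\right) + 6885 = \left(\left(-910 + 10780\right) - 484\right) + 6885 = \left(9870 - 484\right) + 6885 = 9386 + 6885 = 16271$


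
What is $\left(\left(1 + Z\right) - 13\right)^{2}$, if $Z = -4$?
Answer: $256$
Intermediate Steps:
$\left(\left(1 + Z\right) - 13\right)^{2} = \left(\left(1 - 4\right) - 13\right)^{2} = \left(-3 - 13\right)^{2} = \left(-16\right)^{2} = 256$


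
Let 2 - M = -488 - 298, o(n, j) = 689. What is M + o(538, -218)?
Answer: 1477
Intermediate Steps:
M = 788 (M = 2 - (-488 - 298) = 2 - 1*(-786) = 2 + 786 = 788)
M + o(538, -218) = 788 + 689 = 1477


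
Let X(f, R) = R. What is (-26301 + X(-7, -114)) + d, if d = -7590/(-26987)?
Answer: -712854015/26987 ≈ -26415.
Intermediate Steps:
d = 7590/26987 (d = -7590*(-1/26987) = 7590/26987 ≈ 0.28125)
(-26301 + X(-7, -114)) + d = (-26301 - 114) + 7590/26987 = -26415 + 7590/26987 = -712854015/26987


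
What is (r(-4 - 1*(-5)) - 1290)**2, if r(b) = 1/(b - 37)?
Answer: 2156766481/1296 ≈ 1.6642e+6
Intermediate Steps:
r(b) = 1/(-37 + b)
(r(-4 - 1*(-5)) - 1290)**2 = (1/(-37 + (-4 - 1*(-5))) - 1290)**2 = (1/(-37 + (-4 + 5)) - 1290)**2 = (1/(-37 + 1) - 1290)**2 = (1/(-36) - 1290)**2 = (-1/36 - 1290)**2 = (-46441/36)**2 = 2156766481/1296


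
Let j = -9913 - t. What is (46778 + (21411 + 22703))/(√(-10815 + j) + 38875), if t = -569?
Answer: 883356625/377821446 - 22723*I*√20159/377821446 ≈ 2.338 - 0.0085391*I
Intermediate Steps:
j = -9344 (j = -9913 - 1*(-569) = -9913 + 569 = -9344)
(46778 + (21411 + 22703))/(√(-10815 + j) + 38875) = (46778 + (21411 + 22703))/(√(-10815 - 9344) + 38875) = (46778 + 44114)/(√(-20159) + 38875) = 90892/(I*√20159 + 38875) = 90892/(38875 + I*√20159)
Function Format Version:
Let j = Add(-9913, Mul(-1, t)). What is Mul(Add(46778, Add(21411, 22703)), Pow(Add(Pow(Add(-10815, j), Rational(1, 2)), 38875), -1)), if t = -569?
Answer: Add(Rational(883356625, 377821446), Mul(Rational(-22723, 377821446), I, Pow(20159, Rational(1, 2)))) ≈ Add(2.3380, Mul(-0.0085391, I))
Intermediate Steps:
j = -9344 (j = Add(-9913, Mul(-1, -569)) = Add(-9913, 569) = -9344)
Mul(Add(46778, Add(21411, 22703)), Pow(Add(Pow(Add(-10815, j), Rational(1, 2)), 38875), -1)) = Mul(Add(46778, Add(21411, 22703)), Pow(Add(Pow(Add(-10815, -9344), Rational(1, 2)), 38875), -1)) = Mul(Add(46778, 44114), Pow(Add(Pow(-20159, Rational(1, 2)), 38875), -1)) = Mul(90892, Pow(Add(Mul(I, Pow(20159, Rational(1, 2))), 38875), -1)) = Mul(90892, Pow(Add(38875, Mul(I, Pow(20159, Rational(1, 2)))), -1))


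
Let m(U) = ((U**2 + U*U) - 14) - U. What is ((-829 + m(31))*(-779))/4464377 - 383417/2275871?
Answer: -3569720913641/10160346147367 ≈ -0.35134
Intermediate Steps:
m(U) = -14 - U + 2*U**2 (m(U) = ((U**2 + U**2) - 14) - U = (2*U**2 - 14) - U = (-14 + 2*U**2) - U = -14 - U + 2*U**2)
((-829 + m(31))*(-779))/4464377 - 383417/2275871 = ((-829 + (-14 - 1*31 + 2*31**2))*(-779))/4464377 - 383417/2275871 = ((-829 + (-14 - 31 + 2*961))*(-779))*(1/4464377) - 383417*1/2275871 = ((-829 + (-14 - 31 + 1922))*(-779))*(1/4464377) - 383417/2275871 = ((-829 + 1877)*(-779))*(1/4464377) - 383417/2275871 = (1048*(-779))*(1/4464377) - 383417/2275871 = -816392*1/4464377 - 383417/2275871 = -816392/4464377 - 383417/2275871 = -3569720913641/10160346147367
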